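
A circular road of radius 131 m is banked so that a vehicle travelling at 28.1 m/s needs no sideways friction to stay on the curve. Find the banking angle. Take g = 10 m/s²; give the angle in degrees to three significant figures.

31.1°

With no friction, the horizontal component of the normal force provides the centripetal force: N sinθ = mv²/r, while N cosθ = mg vertically.
Dividing: tanθ = v²/(r g) = (28.1)²/(131 × 10.0) = 789.6/1310 = 0.6028.
θ = arctan(0.6028) = 31.08°.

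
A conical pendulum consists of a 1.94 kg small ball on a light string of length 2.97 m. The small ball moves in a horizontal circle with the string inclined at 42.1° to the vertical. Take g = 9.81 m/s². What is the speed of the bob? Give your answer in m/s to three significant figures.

4.20 m/s

The radius of the circle is r = L sinθ = 2.97 × sin 42.1° = 1.991 m.
Horizontally T sinθ = mv²/r and vertically T cosθ = mg, so tanθ = v²/(rg).
v = √(r g tanθ) = √(1.991 × 9.81 × 0.9036) = √17.65 = 4.201 m/s.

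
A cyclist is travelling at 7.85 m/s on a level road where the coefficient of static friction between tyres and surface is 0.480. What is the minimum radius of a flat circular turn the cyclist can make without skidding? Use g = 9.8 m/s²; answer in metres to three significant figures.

At the limit, μ_s m g = m v²/r, so r_min = v²/(μ_s g) = (7.85)²/(0.480 × 9.8) = 61.62/4.704 = 13.10 m.

13.1 m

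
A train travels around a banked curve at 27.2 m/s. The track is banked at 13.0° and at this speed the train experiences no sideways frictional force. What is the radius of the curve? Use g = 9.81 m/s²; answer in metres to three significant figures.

Frictionless banking: tanθ = v²/(rg), so r = v²/(g tanθ).
r = (27.2)²/(9.81 × tan 13.0°) = 739.8/(9.81 × 0.2309) = 739.8/2.265 = 326.7 m.

327 m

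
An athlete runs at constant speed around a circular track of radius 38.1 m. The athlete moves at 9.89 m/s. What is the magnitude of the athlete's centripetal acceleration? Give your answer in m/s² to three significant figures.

a_c = v²/r = (9.890)²/38.1 = 97.81/38.1 = 2.567 m/s².

2.57 m/s²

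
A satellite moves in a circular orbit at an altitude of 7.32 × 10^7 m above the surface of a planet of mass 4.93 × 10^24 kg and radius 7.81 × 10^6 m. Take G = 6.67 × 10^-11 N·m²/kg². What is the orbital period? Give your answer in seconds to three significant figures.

r = R + h = 7.81 × 10^6 + 7.32 × 10^7 = 8.101 × 10^7 m. Gravity provides the centripetal force: G M m / r² = m v² / r ⇒ v = √(GM/r) = 2015 m/s.
T = 2πr/v = 2π × 8.101 × 10^7 / 2015 = 252600 s.

253000 s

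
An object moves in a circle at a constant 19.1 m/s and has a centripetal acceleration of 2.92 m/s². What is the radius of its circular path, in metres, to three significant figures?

a_c = v²/r ⇒ r = v²/a_c = (19.1)²/2.92 = 364.8/2.92 = 124.9 m.

125 m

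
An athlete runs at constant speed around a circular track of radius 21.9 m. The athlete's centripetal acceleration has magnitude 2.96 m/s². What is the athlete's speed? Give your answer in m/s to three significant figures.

8.05 m/s

a_c = v²/r ⇒ v = √(a_c · r) = √(2.96 × 21.9) = √64.82 = 8.051 m/s.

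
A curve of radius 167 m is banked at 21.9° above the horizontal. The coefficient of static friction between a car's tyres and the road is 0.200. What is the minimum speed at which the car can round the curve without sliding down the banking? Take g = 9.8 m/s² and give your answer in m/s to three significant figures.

At the minimum speed, friction acts up the slope at its limiting value f = μN. Radially (horizontal, toward centre): N sinθ − μN cosθ = mv²/r. Vertically: N cosθ + μN sinθ = mg.
Dividing: v² = r g (sinθ − μcosθ)/(cosθ + μsinθ).
sinθ − μcosθ = 0.3730 − 0.200×0.9278 = 0.1874; cosθ + μsinθ = 0.9278 + 0.200×0.3730 = 1.002.
v² = 167 × 9.8 × 0.1874/1.002 = 306.0 m²/s², so v = 17.49 m/s.

17.5 m/s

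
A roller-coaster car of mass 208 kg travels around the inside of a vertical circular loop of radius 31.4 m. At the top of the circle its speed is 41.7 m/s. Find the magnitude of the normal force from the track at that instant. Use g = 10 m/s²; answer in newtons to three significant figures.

9440 N

At the top, both N and the weight mg point inward (toward the centre), so N + mg = mv²/r.
N = m(v²/r − g) = 208 × ((41.7)²/31.4 − 10.0) = 208 × (55.38 − 10.0) = 208 × 45.38 = 9439 N.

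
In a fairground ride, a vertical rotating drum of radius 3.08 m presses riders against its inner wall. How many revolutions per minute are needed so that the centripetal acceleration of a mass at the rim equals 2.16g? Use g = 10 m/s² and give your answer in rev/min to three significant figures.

Require ω²r = 2.16g, so ω = √(2.16 × 10.0/3.08) = 2.648 rad/s.
In rev/min: ω × 60/(2π) = 2.648 × 60/(2π) = 25.29 rev/min.

25.3 rev/min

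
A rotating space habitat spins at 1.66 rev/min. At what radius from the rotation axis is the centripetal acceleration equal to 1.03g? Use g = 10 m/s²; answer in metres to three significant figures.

ω = 1.66 rev/min × 2π/60 = 0.1738 rad/s.
a_c = ω²r = 1.03g ⇒ r = 1.03 × 10.0 / (0.1738)² = 10.30/0.03022 = 340.9 m.

341 m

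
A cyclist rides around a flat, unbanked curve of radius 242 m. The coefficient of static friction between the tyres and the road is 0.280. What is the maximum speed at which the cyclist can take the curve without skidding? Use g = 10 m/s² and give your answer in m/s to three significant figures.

Friction provides the centripetal force on a flat curve. At maximum speed it is at its limiting value: μ_s m g = m v²/r.
Mass cancels: v_max = √(μ_s g r) = √(0.280 × 10.0 × 242) = √677.6 = 26.03 m/s.

26.0 m/s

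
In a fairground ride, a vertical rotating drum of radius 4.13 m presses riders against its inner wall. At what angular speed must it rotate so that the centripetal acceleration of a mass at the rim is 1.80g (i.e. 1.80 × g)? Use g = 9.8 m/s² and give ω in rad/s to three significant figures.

Centripetal acceleration a_c = ω²r. Setting ω²r = 1.80g:
ω = √(1.80g / r) = √(1.80 × 9.8 / 4.13) = √4.271 = 2.067 rad/s.

2.07 rad/s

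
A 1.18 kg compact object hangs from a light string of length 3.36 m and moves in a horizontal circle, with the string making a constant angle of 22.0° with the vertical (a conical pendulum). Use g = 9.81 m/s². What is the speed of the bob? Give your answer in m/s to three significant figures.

The radius of the circle is r = L sinθ = 3.36 × sin 22.0° = 1.259 m.
Horizontally T sinθ = mv²/r and vertically T cosθ = mg, so tanθ = v²/(rg).
v = √(r g tanθ) = √(1.259 × 9.81 × 0.4040) = √4.989 = 2.234 m/s.

2.23 m/s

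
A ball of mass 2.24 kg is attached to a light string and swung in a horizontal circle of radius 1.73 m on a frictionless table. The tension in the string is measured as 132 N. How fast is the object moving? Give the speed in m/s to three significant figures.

T = m v²/r ⇒ v = √(T r / m) = √(132 × 1.73 / 2.24) = √101.9 = 10.10 m/s.

10.1 m/s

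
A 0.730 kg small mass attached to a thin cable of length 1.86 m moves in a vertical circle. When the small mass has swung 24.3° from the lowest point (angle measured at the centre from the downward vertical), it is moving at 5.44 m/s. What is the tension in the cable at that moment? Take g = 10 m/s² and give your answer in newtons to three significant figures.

18.3 N

Take the radial direction toward the centre of the circle as positive. The component of the weight along the string toward the centre is −mg cos φ (φ measured from the bottom), so Newton's second law along the string gives T − mg cos φ = m v²/r.
cos 24.3° = 0.9114, so T = m(v²/r + g cos φ) = 0.730 × ((5.44)²/1.86 + 10.0 × 0.9114) = 0.730 × (15.91 + (9.114)) = 0.730 × 25.02 = 18.27 N.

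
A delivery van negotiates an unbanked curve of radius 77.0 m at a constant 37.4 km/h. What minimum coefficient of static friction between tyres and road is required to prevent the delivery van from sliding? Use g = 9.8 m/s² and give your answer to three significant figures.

v = 37.4/3.6 = 10.39 m/s.
Friction provides the centripetal force: μ_s m g = m v²/r, so μ_s = v²/(g r) = (10.39)²/(9.8 × 77.0) = 107.9/754.6 = 0.1430.

0.143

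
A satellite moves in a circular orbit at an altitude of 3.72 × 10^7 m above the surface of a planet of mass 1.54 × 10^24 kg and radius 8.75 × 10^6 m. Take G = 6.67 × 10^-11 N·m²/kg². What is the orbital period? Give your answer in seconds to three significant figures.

193000 s

r = R + h = 8.75 × 10^6 + 3.72 × 10^7 = 4.595 × 10^7 m. Gravity provides the centripetal force: G M m / r² = m v² / r ⇒ v = √(GM/r) = 1495 m/s.
T = 2πr/v = 2π × 4.595 × 10^7 / 1495 = 193100 s.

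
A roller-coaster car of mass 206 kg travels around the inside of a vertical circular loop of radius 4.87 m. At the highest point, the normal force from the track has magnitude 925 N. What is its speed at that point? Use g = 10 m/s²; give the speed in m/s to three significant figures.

8.40 m/s

At the top, N + mg = mv²/r, so v = √(r(N/m + g)) = √(4.87 × (925/206 + 10.0)) = √(4.87 × 14.49) = √70.57 = 8.400 m/s.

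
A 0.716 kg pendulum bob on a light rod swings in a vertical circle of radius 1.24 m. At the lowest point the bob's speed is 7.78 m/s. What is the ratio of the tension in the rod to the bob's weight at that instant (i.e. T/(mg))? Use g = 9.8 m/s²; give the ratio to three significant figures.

At the bottom, T − mg = mv²/r, so T = m(v²/r + g) and T/(mg) = v²/(rg) + 1 = (7.78)²/(1.24 × 9.8) + 1 = 4.981 + 1 = 5.981.

5.98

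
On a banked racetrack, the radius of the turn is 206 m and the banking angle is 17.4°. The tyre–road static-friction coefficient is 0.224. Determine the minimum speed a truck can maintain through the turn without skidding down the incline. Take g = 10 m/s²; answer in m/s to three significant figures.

At the minimum speed, friction acts up the slope at its limiting value f = μN. Radially (horizontal, toward centre): N sinθ − μN cosθ = mv²/r. Vertically: N cosθ + μN sinθ = mg.
Dividing: v² = r g (sinθ − μcosθ)/(cosθ + μsinθ).
sinθ − μcosθ = 0.2990 − 0.224×0.9542 = 0.08529; cosθ + μsinθ = 0.9542 + 0.224×0.2990 = 1.021.
v² = 206 × 10.0 × 0.08529/1.021 = 172.0 m²/s², so v = 13.12 m/s.

13.1 m/s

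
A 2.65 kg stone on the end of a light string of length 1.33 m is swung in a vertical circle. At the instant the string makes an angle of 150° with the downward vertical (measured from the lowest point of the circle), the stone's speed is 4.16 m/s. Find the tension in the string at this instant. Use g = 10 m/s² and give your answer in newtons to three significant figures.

Take the radial direction toward the centre of the circle as positive. The component of the weight along the string toward the centre is −mg cos φ (φ measured from the bottom), so Newton's second law along the string gives T − mg cos φ = m v²/r.
cos 150° = -0.8660, so T = m(v²/r + g cos φ) = 2.65 × ((4.16)²/1.33 + 10.0 × -0.8660) = 2.65 × (13.01 + (-8.660)) = 2.65 × 4.351 = 11.53 N.

11.5 N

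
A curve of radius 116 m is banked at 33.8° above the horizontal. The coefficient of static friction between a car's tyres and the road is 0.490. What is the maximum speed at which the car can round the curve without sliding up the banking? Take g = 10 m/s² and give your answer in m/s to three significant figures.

44.7 m/s

At the maximum speed, friction acts down the slope at its limiting value f = μN. Radially (horizontal, toward centre): N sinθ + μN cosθ = mv²/r. Vertically: N cosθ − μN sinθ = mg.
Dividing: v² = r g (sinθ + μcosθ)/(cosθ − μsinθ).
sinθ + μcosθ = 0.5563 + 0.490×0.8310 = 0.9635; cosθ − μsinθ = 0.8310 − 0.490×0.5563 = 0.5584.
v² = 116 × 10.0 × 0.9635/0.5584 = 2001 m²/s², so v = 44.74 m/s.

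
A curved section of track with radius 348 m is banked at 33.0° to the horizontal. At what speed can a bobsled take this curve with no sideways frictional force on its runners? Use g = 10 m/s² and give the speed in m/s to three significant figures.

On a frictionless banked curve, N sinθ = mv²/r and N cosθ = mg, so tanθ = v²/(rg).
v = √(r g tanθ) = √(348 × 10.0 × tan 33.0°) = √(348 × 10.0 × 0.6494) = √2260 = 47.54 m/s.

47.5 m/s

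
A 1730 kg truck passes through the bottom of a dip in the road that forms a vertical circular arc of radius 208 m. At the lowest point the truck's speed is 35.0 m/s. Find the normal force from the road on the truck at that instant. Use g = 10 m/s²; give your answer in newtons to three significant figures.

27500 N

At the lowest point, N points up (toward the centre) and the weight mg points down (away from the centre), so the net inward force is N − mg = mv²/r.
N = m(v²/r + g) = 1730 × ((35.0)²/208 + 10.0) = 1730 × (5.889 + 10.0) = 1730 × 15.89 = 27490 N.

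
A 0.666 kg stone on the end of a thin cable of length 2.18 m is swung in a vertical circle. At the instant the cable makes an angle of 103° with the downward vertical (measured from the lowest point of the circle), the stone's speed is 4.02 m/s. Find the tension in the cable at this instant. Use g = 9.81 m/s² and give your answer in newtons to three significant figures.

3.47 N

Take the radial direction toward the centre of the circle as positive. The component of the weight along the string toward the centre is −mg cos φ (φ measured from the bottom), so Newton's second law along the string gives T − mg cos φ = m v²/r.
cos 103° = -0.2250, so T = m(v²/r + g cos φ) = 0.666 × ((4.02)²/2.18 + 9.81 × -0.2250) = 0.666 × (7.413 + (-2.207)) = 0.666 × 5.206 = 3.467 N.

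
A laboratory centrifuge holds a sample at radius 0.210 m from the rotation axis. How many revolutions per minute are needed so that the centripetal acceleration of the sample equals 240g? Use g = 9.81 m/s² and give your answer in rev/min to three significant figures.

Require ω²r = 240g, so ω = √(240 × 9.81/0.210) = 105.9 rad/s.
In rev/min: ω × 60/(2π) = 105.9 × 60/(2π) = 1011 rev/min.

1010 rev/min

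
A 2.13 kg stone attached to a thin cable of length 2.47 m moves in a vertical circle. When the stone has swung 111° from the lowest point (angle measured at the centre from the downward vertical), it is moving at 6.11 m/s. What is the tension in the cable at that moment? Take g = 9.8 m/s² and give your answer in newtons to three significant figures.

Take the radial direction toward the centre of the circle as positive. The component of the weight along the string toward the centre is −mg cos φ (φ measured from the bottom), so Newton's second law along the string gives T − mg cos φ = m v²/r.
cos 111° = -0.3584, so T = m(v²/r + g cos φ) = 2.13 × ((6.11)²/2.47 + 9.8 × -0.3584) = 2.13 × (15.11 + (-3.512)) = 2.13 × 11.60 = 24.71 N.

24.7 N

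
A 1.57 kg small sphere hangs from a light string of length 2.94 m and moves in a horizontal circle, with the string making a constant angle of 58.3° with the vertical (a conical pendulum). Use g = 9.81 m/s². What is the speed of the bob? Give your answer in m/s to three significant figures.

6.30 m/s

The radius of the circle is r = L sinθ = 2.94 × sin 58.3° = 2.501 m.
Horizontally T sinθ = mv²/r and vertically T cosθ = mg, so tanθ = v²/(rg).
v = √(r g tanθ) = √(2.501 × 9.81 × 1.619) = √39.73 = 6.303 m/s.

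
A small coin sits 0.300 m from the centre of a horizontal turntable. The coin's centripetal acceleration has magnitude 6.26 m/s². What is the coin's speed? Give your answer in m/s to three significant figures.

1.37 m/s

a_c = v²/r ⇒ v = √(a_c · r) = √(6.26 × 0.300) = √1.878 = 1.370 m/s.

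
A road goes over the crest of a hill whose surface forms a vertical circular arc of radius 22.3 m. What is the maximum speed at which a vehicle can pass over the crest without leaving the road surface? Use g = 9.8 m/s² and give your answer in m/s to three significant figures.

At the crest the centre of the circle is below the vehicle, so the net downward (centripetal) force is mg − N = mv²/r.
The vehicle leaves the road when N → 0, giving v_max = √(g r) = √(9.8 × 22.3) = 14.78 m/s.

14.8 m/s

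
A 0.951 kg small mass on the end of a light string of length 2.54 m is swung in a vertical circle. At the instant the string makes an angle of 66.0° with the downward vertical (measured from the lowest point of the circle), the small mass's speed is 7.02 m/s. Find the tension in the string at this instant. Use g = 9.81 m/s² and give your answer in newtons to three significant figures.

Take the radial direction toward the centre of the circle as positive. The component of the weight along the string toward the centre is −mg cos φ (φ measured from the bottom), so Newton's second law along the string gives T − mg cos φ = m v²/r.
cos 66.0° = 0.4067, so T = m(v²/r + g cos φ) = 0.951 × ((7.02)²/2.54 + 9.81 × 0.4067) = 0.951 × (19.40 + (3.990)) = 0.951 × 23.39 = 22.25 N.

22.2 N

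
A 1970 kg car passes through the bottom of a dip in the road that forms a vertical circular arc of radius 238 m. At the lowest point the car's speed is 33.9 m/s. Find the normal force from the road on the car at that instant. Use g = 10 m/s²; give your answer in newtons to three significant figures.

29200 N

At the lowest point, N points up (toward the centre) and the weight mg points down (away from the centre), so the net inward force is N − mg = mv²/r.
N = m(v²/r + g) = 1970 × ((33.9)²/238 + 10.0) = 1970 × (4.829 + 10.0) = 1970 × 14.83 = 29210 N.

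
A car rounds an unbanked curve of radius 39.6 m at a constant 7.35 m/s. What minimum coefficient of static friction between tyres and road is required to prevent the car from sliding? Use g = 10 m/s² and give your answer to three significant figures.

0.136

Friction provides the centripetal force: μ_s m g = m v²/r, so μ_s = v²/(g r) = (7.350)²/(10.0 × 39.6) = 54.02/396.0 = 0.1364.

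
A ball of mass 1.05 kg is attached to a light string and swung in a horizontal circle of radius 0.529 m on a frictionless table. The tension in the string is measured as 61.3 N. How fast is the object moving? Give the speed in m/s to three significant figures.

5.56 m/s

T = m v²/r ⇒ v = √(T r / m) = √(61.3 × 0.529 / 1.05) = √30.88 = 5.557 m/s.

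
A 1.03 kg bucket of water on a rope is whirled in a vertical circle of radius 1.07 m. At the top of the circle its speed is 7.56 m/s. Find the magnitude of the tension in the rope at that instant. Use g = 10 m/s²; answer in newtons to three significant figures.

At the top, both T and the weight mg point inward (toward the centre), so T + mg = mv²/r.
T = m(v²/r − g) = 1.03 × ((7.56)²/1.07 − 10.0) = 1.03 × (53.41 − 10.0) = 1.03 × 43.41 = 44.72 N.

44.7 N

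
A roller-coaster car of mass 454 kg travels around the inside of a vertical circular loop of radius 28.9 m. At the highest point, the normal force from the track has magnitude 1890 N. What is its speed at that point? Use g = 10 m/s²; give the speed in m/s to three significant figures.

20.2 m/s

At the top, N + mg = mv²/r, so v = √(r(N/m + g)) = √(28.9 × (1890/454 + 10.0)) = √(28.9 × 14.16) = √409.3 = 20.23 m/s.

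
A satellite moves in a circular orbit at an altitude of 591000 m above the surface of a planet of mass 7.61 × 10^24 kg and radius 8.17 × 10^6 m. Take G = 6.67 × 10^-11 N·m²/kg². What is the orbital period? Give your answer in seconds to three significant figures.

7230 s

r = R + h = 8.17 × 10^6 + 591000 = 8.761 × 10^6 m. Gravity provides the centripetal force: G M m / r² = m v² / r ⇒ v = √(GM/r) = 7612 m/s.
T = 2πr/v = 2π × 8.761 × 10^6 / 7612 = 7232 s.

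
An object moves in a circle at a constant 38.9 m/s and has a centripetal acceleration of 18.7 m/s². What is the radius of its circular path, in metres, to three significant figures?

a_c = v²/r ⇒ r = v²/a_c = (38.9)²/18.7 = 1513/18.7 = 80.92 m.

80.9 m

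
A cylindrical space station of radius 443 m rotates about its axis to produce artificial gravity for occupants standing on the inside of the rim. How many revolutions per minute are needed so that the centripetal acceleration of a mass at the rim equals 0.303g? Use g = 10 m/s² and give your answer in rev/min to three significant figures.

Require ω²r = 0.303g, so ω = √(0.303 × 10.0/443) = 0.08270 rad/s.
In rev/min: ω × 60/(2π) = 0.08270 × 60/(2π) = 0.7898 rev/min.

0.790 rev/min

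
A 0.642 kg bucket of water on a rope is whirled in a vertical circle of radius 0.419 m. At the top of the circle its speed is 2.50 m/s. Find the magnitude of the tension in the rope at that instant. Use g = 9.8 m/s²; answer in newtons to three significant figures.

3.28 N

At the top, both T and the weight mg point inward (toward the centre), so T + mg = mv²/r.
T = m(v²/r − g) = 0.642 × ((2.50)²/0.419 − 9.8) = 0.642 × (14.92 − 9.8) = 0.642 × 5.116 = 3.285 N.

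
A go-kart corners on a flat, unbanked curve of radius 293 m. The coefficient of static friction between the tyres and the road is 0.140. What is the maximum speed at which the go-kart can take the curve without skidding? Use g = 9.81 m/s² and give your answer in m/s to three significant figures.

The only inward force on a level bend is static friction, so at the limit f_s = μ_s N = μ_s m g = m v²/r.
Mass cancels: v_max = √(μ_s g r) = √(0.140 × 9.81 × 293) = √402.4 = 20.06 m/s.

20.1 m/s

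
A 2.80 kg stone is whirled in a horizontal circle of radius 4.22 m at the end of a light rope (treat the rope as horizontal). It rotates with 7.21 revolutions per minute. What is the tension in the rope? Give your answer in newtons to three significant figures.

6.74 N

ω = 7.21 rev/min × 2π/60 = 0.7550 rad/s, so v = ωr = 0.7550 × 4.22 = 3.186 m/s.
The tension is the only horizontal force, so it supplies the full centripetal force: T = m v²/r = 2.80 × (3.186)²/4.22 = 2.80 × 10.15/4.22 = 6.736 N.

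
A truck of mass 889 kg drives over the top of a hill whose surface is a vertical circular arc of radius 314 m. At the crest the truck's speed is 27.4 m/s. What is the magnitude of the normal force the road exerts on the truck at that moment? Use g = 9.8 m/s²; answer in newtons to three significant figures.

6590 N

At the crest the centripetal acceleration points downward (toward the centre of the arc), so mg − N = mv²/r.
N = m(g − v²/r) = 889 × (9.8 − (27.4)²/314) = 889 × (9.8 − 2.391) = 889 × 7.409 = 6587 N.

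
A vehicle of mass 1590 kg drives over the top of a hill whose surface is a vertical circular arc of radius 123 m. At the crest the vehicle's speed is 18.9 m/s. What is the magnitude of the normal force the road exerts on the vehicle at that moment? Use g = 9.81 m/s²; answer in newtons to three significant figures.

11000 N

At the crest the centripetal acceleration points downward (toward the centre of the arc), so mg − N = mv²/r.
N = m(g − v²/r) = 1590 × (9.81 − (18.9)²/123) = 1590 × (9.81 − 2.904) = 1590 × 6.906 = 10980 N.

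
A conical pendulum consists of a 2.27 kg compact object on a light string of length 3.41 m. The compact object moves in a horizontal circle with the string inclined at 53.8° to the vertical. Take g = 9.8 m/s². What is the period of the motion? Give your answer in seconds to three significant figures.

r = L sinθ = 2.752 m. From T sinθ = mω²r and T cosθ = mg: tanθ = ω²r/g, so ω² = g tanθ / r = g/(L cosθ).
ω = √(g/(L cosθ)) = √(9.8/(3.41 × 0.5906)) = √4.866 = 2.206 rad/s.
Period = 2π/ω = 2.848 s.

2.85 s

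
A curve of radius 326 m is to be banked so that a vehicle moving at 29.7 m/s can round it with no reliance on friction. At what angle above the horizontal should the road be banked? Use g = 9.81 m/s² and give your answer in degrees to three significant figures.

15.4°

With no friction, the horizontal component of the normal force provides the centripetal force: N sinθ = mv²/r, while N cosθ = mg vertically.
Dividing: tanθ = v²/(r g) = (29.7)²/(326 × 9.81) = 882.1/3198 = 0.2758.
θ = arctan(0.2758) = 15.42°.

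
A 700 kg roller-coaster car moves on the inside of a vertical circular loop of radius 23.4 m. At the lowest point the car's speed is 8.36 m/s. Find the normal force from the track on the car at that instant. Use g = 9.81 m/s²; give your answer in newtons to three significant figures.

8960 N

At the lowest point, N points up (toward the centre) and the weight mg points down (away from the centre), so the net inward force is N − mg = mv²/r.
N = m(v²/r + g) = 700 × ((8.36)²/23.4 + 9.81) = 700 × (2.987 + 9.81) = 700 × 12.80 = 8958 N.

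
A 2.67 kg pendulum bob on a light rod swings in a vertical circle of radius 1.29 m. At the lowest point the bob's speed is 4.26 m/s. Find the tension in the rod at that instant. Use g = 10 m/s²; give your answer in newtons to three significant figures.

At the lowest point, T points up (toward the centre) and the weight mg points down (away from the centre), so the net inward force is T − mg = mv²/r.
T = m(v²/r + g) = 2.67 × ((4.26)²/1.29 + 10.0) = 2.67 × (14.07 + 10.0) = 2.67 × 24.07 = 64.26 N.

64.3 N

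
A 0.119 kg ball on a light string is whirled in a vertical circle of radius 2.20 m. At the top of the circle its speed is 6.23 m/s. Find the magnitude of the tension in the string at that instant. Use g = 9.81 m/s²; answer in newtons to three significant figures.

0.932 N

At the top, both T and the weight mg point inward (toward the centre), so T + mg = mv²/r.
T = m(v²/r − g) = 0.119 × ((6.23)²/2.20 − 9.81) = 0.119 × (17.64 − 9.81) = 0.119 × 7.832 = 0.9320 N.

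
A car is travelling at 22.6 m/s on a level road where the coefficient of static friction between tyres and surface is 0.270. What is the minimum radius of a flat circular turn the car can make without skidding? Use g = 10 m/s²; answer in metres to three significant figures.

At the limit, μ_s m g = m v²/r, so r_min = v²/(μ_s g) = (22.6)²/(0.270 × 10.0) = 510.8/2.700 = 189.2 m.

189 m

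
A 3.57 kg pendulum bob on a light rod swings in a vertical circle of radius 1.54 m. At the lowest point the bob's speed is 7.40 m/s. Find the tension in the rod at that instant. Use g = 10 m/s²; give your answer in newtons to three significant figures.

163 N

At the lowest point, T points up (toward the centre) and the weight mg points down (away from the centre), so the net inward force is T − mg = mv²/r.
T = m(v²/r + g) = 3.57 × ((7.40)²/1.54 + 10.0) = 3.57 × (35.56 + 10.0) = 3.57 × 45.56 = 162.6 N.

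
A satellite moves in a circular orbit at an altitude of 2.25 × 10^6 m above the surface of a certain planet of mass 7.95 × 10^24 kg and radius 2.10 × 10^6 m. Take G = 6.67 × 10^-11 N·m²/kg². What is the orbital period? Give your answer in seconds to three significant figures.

2480 s

r = R + h = 2.10 × 10^6 + 2.25 × 10^6 = 4.350 × 10^6 m. Gravity provides the centripetal force: G M m / r² = m v² / r ⇒ v = √(GM/r) = 11040 m/s.
T = 2πr/v = 2π × 4.350 × 10^6 / 11040 = 2476 s.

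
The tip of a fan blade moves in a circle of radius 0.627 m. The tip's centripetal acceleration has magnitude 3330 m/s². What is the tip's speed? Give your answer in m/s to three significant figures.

45.7 m/s

a_c = v²/r ⇒ v = √(a_c · r) = √(3330 × 0.627) = √2088 = 45.69 m/s.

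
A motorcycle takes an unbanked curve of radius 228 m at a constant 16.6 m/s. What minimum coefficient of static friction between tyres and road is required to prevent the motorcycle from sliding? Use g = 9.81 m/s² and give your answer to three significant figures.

Friction provides the centripetal force: μ_s m g = m v²/r, so μ_s = v²/(g r) = (16.60)²/(9.81 × 228) = 275.6/2237 = 0.1232.

0.123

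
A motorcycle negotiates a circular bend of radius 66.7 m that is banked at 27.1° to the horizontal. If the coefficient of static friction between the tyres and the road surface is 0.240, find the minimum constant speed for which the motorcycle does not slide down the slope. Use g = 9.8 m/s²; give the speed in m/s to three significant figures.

12.6 m/s

At the minimum speed, friction acts up the slope at its limiting value f = μN. Radially (horizontal, toward centre): N sinθ − μN cosθ = mv²/r. Vertically: N cosθ + μN sinθ = mg.
Dividing: v² = r g (sinθ − μcosθ)/(cosθ + μsinθ).
sinθ − μcosθ = 0.4555 − 0.240×0.8902 = 0.2419; cosθ + μsinθ = 0.8902 + 0.240×0.4555 = 0.9995.
v² = 66.7 × 9.8 × 0.2419/0.9995 = 158.2 m²/s², so v = 12.58 m/s.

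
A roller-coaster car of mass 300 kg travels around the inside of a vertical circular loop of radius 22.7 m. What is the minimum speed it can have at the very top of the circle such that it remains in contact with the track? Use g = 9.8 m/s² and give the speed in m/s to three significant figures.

At the top, both weight mg and N point toward the centre: N + mg = mv²/r.
At minimum speed N → 0, so mg = mv_min²/r ⇒ v_min = √(g r) = √(9.8 × 22.7) = 14.92 m/s.

14.9 m/s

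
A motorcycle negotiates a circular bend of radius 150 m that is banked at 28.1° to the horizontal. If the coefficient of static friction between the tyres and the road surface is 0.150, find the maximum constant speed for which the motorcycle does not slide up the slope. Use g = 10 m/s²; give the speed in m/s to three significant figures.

33.4 m/s

At the maximum speed, friction acts down the slope at its limiting value f = μN. Radially (horizontal, toward centre): N sinθ + μN cosθ = mv²/r. Vertically: N cosθ − μN sinθ = mg.
Dividing: v² = r g (sinθ + μcosθ)/(cosθ − μsinθ).
sinθ + μcosθ = 0.4710 + 0.150×0.8821 = 0.6033; cosθ − μsinθ = 0.8821 − 0.150×0.4710 = 0.8115.
v² = 150 × 10.0 × 0.6033/0.8115 = 1115 m²/s², so v = 33.40 m/s.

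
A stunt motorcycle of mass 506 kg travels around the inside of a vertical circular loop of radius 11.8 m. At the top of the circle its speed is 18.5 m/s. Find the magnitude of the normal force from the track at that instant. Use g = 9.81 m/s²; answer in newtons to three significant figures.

At the top, both N and the weight mg point inward (toward the centre), so N + mg = mv²/r.
N = m(v²/r − g) = 506 × ((18.5)²/11.8 − 9.81) = 506 × (29.00 − 9.81) = 506 × 19.19 = 9712 N.

9710 N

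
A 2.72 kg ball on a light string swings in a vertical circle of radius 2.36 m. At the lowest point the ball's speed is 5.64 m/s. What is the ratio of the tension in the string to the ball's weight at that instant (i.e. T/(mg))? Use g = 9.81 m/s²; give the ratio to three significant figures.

At the bottom, T − mg = mv²/r, so T = m(v²/r + g) and T/(mg) = v²/(rg) + 1 = (5.64)²/(2.36 × 9.81) + 1 = 1.374 + 1 = 2.374.

2.37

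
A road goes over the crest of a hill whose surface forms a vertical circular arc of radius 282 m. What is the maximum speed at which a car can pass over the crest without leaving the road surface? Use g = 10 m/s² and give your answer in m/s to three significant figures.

53.1 m/s

At the crest the centre of the circle is below the car, so the net downward (centripetal) force is mg − N = mv²/r.
The car leaves the road when N → 0, giving v_max = √(g r) = √(10.0 × 282) = 53.10 m/s.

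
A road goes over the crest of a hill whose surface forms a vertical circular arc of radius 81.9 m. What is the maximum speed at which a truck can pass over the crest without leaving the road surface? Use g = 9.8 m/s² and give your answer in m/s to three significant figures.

28.3 m/s

At the crest the centre of the circle is below the truck, so the net downward (centripetal) force is mg − N = mv²/r.
The truck leaves the road when N → 0, giving v_max = √(g r) = √(9.8 × 81.9) = 28.33 m/s.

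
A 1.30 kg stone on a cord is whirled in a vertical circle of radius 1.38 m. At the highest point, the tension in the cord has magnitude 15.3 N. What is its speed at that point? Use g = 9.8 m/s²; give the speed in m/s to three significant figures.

At the top, T + mg = mv²/r, so v = √(r(T/m + g)) = √(1.38 × (15.3/1.30 + 9.8)) = √(1.38 × 21.57) = √29.77 = 5.456 m/s.

5.46 m/s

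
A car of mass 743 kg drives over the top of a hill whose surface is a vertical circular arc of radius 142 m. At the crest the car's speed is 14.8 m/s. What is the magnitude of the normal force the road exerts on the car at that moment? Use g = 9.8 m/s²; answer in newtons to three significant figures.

At the crest the centripetal acceleration points downward (toward the centre of the arc), so mg − N = mv²/r.
N = m(g − v²/r) = 743 × (9.8 − (14.8)²/142) = 743 × (9.8 − 1.543) = 743 × 8.257 = 6135 N.

6140 N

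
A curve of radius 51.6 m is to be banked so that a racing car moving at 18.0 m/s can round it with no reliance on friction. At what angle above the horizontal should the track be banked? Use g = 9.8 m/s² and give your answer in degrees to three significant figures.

For a frictionless banked turn: horizontally N sinθ = mv²/r and vertically N cosθ = mg.
Dividing: tanθ = v²/(r g) = (18.0)²/(51.6 × 9.8) = 324.0/505.7 = 0.6407.
θ = arctan(0.6407) = 32.65°.

32.6°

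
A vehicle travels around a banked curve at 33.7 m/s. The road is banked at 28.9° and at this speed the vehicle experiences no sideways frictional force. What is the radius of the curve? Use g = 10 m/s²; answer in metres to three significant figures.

206 m

Frictionless banking: tanθ = v²/(rg), so r = v²/(g tanθ).
r = (33.7)²/(10.0 × tan 28.9°) = 1136/(10.0 × 0.5520) = 1136/5.520 = 205.7 m.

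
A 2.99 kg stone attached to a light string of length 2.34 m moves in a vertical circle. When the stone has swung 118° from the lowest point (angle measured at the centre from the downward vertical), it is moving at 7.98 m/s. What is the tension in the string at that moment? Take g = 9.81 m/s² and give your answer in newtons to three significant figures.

Take the radial direction toward the centre of the circle as positive. The component of the weight along the string toward the centre is −mg cos φ (φ measured from the bottom), so Newton's second law along the string gives T − mg cos φ = m v²/r.
cos 118° = -0.4695, so T = m(v²/r + g cos φ) = 2.99 × ((7.98)²/2.34 + 9.81 × -0.4695) = 2.99 × (27.21 + (-4.606)) = 2.99 × 22.61 = 67.60 N.

67.6 N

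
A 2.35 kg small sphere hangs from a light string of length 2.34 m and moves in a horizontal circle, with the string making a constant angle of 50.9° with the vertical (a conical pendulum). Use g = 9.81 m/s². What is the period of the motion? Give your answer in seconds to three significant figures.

r = L sinθ = 1.816 m. From T sinθ = mω²r and T cosθ = mg: tanθ = ω²r/g, so ω² = g tanθ / r = g/(L cosθ).
ω = √(g/(L cosθ)) = √(9.81/(2.34 × 0.6307)) = √6.647 = 2.578 rad/s.
Period = 2π/ω = 2.437 s.

2.44 s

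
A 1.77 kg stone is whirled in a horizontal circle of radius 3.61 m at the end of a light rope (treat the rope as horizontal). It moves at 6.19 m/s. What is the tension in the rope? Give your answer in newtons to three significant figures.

The tension is the only horizontal force, so it supplies the full centripetal force: T = m v²/r = 1.77 × (6.190)²/3.61 = 1.77 × 38.32/3.61 = 18.79 N.

18.8 N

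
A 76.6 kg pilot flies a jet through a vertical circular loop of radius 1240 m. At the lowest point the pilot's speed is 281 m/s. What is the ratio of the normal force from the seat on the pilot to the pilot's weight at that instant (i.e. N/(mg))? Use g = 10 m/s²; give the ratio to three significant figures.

At the bottom, N − mg = mv²/r, so N = m(v²/r + g) and N/(mg) = v²/(rg) + 1 = (281)²/(1240 × 10.0) + 1 = 6.368 + 1 = 7.368.

7.37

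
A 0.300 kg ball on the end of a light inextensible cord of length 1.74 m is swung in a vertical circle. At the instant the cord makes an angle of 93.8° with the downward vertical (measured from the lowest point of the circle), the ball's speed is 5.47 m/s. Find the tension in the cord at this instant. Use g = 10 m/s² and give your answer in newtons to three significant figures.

4.96 N

Take the radial direction toward the centre of the circle as positive. The component of the weight along the string toward the centre is −mg cos φ (φ measured from the bottom), so Newton's second law along the string gives T − mg cos φ = m v²/r.
cos 93.8° = -0.06627, so T = m(v²/r + g cos φ) = 0.300 × ((5.47)²/1.74 + 10.0 × -0.06627) = 0.300 × (17.20 + (-0.6627)) = 0.300 × 16.53 = 4.960 N.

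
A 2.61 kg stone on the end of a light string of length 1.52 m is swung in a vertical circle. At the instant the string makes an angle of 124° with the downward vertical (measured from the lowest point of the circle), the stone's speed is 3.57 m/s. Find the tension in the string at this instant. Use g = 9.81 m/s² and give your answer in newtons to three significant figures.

Take the radial direction toward the centre of the circle as positive. The component of the weight along the string toward the centre is −mg cos φ (φ measured from the bottom), so Newton's second law along the string gives T − mg cos φ = m v²/r.
cos 124° = -0.5592, so T = m(v²/r + g cos φ) = 2.61 × ((3.57)²/1.52 + 9.81 × -0.5592) = 2.61 × (8.385 + (-5.486)) = 2.61 × 2.899 = 7.567 N.

7.57 N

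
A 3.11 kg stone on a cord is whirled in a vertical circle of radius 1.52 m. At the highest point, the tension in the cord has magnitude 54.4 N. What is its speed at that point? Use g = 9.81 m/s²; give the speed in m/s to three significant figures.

At the top, T + mg = mv²/r, so v = √(r(T/m + g)) = √(1.52 × (54.4/3.11 + 9.81)) = √(1.52 × 27.30) = √41.50 = 6.442 m/s.

6.44 m/s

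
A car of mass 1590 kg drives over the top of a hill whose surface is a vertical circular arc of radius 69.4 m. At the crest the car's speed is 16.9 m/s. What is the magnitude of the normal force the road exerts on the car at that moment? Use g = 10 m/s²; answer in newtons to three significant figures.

At the crest the centripetal acceleration points downward (toward the centre of the arc), so mg − N = mv²/r.
N = m(g − v²/r) = 1590 × (10.0 − (16.9)²/69.4) = 1590 × (10.0 − 4.115) = 1590 × 5.885 = 9356 N.

9360 N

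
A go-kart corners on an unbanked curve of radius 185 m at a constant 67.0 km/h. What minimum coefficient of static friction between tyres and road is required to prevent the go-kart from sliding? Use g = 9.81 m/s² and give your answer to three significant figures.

v = 67.0/3.6 = 18.61 m/s.
Friction provides the centripetal force: μ_s m g = m v²/r, so μ_s = v²/(g r) = (18.61)²/(9.81 × 185) = 346.4/1815 = 0.1909.

0.191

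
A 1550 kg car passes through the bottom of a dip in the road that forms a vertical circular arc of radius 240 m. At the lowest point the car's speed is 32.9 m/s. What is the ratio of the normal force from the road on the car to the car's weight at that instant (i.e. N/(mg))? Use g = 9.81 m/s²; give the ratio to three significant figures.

At the bottom, N − mg = mv²/r, so N = m(v²/r + g) and N/(mg) = v²/(rg) + 1 = (32.9)²/(240 × 9.81) + 1 = 0.4597 + 1 = 1.460.

1.46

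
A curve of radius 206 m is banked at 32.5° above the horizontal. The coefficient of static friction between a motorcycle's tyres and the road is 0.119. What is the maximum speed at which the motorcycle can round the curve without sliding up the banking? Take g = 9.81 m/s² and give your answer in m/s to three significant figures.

At the maximum speed, friction acts down the slope at its limiting value f = μN. Radially (horizontal, toward centre): N sinθ + μN cosθ = mv²/r. Vertically: N cosθ − μN sinθ = mg.
Dividing: v² = r g (sinθ + μcosθ)/(cosθ − μsinθ).
sinθ + μcosθ = 0.5373 + 0.119×0.8434 = 0.6377; cosθ − μsinθ = 0.8434 − 0.119×0.5373 = 0.7795.
v² = 206 × 9.81 × 0.6377/0.7795 = 1653 m²/s², so v = 40.66 m/s.

40.7 m/s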